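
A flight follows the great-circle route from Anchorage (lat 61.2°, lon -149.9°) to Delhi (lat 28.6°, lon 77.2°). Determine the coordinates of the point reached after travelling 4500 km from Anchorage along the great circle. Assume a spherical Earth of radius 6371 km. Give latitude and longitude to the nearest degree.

≈ lat 65°, lon 111°

Write both endpoints as unit vectors p₁, p₂ with components (cos φ cos λ, cos φ sin λ, sin φ).
The central angle between the endpoints is δ = arccos(p₁·p₂) ≈ 1.439 rad (82.4°). The total great-circle distance is δ·R ≈ 1.439 × 6371 ≈ 9167 km, so the target fraction is f = 4500/9167 ≈ 0.491.
Interpolate at f ≈ 0.491 with slerp weights a = sin((1−f)δ)/sin δ ≈ 0.675, b = sin(fδ)/sin δ ≈ 0.655.
p = a·p₁ + b·p₂ ≈ (-0.154, 0.398, 0.905); φ = arcsin(p_z) ≈ 64.77°, λ = atan2(p_y, p_x) ≈ 111.15°.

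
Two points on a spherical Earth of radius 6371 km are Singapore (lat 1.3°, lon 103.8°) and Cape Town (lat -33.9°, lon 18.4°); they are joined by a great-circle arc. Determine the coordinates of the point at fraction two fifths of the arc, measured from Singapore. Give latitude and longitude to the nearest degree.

≈ lat -17°, lon 74°

Write both endpoints as unit vectors p₁, p₂ with components (cos φ cos λ, cos φ sin λ, sin φ).
The central angle between the endpoints is δ = arccos(p₁·p₂) ≈ 1.517 rad (86.9°).
Interpolate at f = 2/5 with slerp weights a = sin((1−f)δ)/sin δ ≈ 0.791, b = sin(fδ)/sin δ ≈ 0.571.
p = a·p₁ + b·p₂ ≈ (0.261, 0.917, -0.301); φ = arcsin(p_z) ≈ -17.49°, λ = atan2(p_y, p_x) ≈ 74.11°.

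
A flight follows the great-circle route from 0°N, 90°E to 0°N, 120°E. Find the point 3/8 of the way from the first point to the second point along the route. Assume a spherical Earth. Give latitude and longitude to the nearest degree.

≈ 0°N, 101°E

Convert each endpoint to a unit vector on the sphere (x = cos φ cos λ, y = cos φ sin λ, z = sin φ).
The central angle between the endpoints is δ = arccos(p₁·p₂) ≈ 0.524 rad (30.0°).
Interpolate at f = 3/8 with slerp weights a = sin((1−f)δ)/sin δ ≈ 0.643, b = sin(fδ)/sin δ ≈ 0.390.
p = a·p₁ + b·p₂ ≈ (-0.195, 0.981, 0.000); φ = arcsin(p_z) ≈ 0.00°, λ = atan2(p_y, p_x) ≈ 101.25°.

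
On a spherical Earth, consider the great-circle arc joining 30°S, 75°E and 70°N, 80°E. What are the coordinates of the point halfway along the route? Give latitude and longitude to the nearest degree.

≈ 20°N, 76°E

Write both endpoints as unit vectors p₁, p₂ with components (cos φ cos λ, cos φ sin λ, sin φ).
The central angle between the endpoints is δ = arccos(p₁·p₂) ≈ 1.746 rad (100.1°).
Interpolate at f = 1/2 with slerp weights a = sin((1−f)δ)/sin δ ≈ 0.778, b = sin(fδ)/sin δ ≈ 0.778.
p = a·p₁ + b·p₂ ≈ (0.221, 0.913, 0.342); φ = arcsin(p_z) ≈ 20.01°, λ = atan2(p_y, p_x) ≈ 76.42°.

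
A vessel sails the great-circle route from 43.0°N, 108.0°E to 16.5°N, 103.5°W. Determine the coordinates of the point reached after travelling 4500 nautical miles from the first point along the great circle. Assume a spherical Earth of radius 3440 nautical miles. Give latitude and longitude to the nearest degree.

From cos δ = sin φ₁ sin φ₂ + cos φ₁ cos φ₂ cos Δλ, the central angle is δ ≈ 1.987 rad (113.8°). The total great-circle distance is δ·R ≈ 1.987 × 3440 ≈ 6835 nmi, so the target fraction is f = 4500/6835 ≈ 0.658.
Interpolate at f ≈ 0.658 with slerp weights a = sin((1−f)δ)/sin δ ≈ 0.686, b = sin(fδ)/sin δ ≈ 1.056.
p = a·p₁ + b·p₂ ≈ (-0.391, -0.507, 0.768); φ = arcsin(p_z) ≈ 50.17°, λ = atan2(p_y, p_x) ≈ -127.68°.

≈ 50°N, 128°W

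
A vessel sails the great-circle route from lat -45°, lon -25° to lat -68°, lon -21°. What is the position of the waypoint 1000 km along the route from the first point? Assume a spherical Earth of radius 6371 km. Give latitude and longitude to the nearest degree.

≈ lat -54°, lon -24°

The haversine formula gives a central angle δ ≈ 0.403 rad (23.1°) between the endpoints. The total great-circle distance is δ·R ≈ 0.403 × 6371 ≈ 2568 km, so the target fraction is f = 1000/2568 ≈ 0.389.
Interpolate at f ≈ 0.389 with slerp weights a = sin((1−f)δ)/sin δ ≈ 0.621, b = sin(fδ)/sin δ ≈ 0.399.
p = a·p₁ + b·p₂ ≈ (0.537, -0.239, -0.809); φ = arcsin(p_z) ≈ -53.97°, λ = atan2(p_y, p_x) ≈ -23.99°.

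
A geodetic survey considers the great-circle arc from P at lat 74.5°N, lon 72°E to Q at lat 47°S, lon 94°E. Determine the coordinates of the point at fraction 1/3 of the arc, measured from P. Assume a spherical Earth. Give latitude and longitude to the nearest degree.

≈ lat 34°N, lon 86°E

Write both endpoints as unit vectors p₁, p₂ with components (cos φ cos λ, cos φ sin λ, sin φ).
The central angle between the endpoints is δ = arccos(p₁·p₂) ≈ 2.136 rad (122.4°).
Interpolate at f = 1/3 with slerp weights a = sin((1−f)δ)/sin δ ≈ 1.172, b = sin(fδ)/sin δ ≈ 0.774.
p = a·p₁ + b·p₂ ≈ (0.060, 0.824, 0.563); φ = arcsin(p_z) ≈ 34.27°, λ = atan2(p_y, p_x) ≈ 85.84°.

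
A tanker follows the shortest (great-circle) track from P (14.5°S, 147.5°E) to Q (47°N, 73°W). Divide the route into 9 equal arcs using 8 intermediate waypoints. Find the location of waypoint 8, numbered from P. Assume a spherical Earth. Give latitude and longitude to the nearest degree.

≈ (53°N, 94°W)

Write both endpoints as unit vectors p₁, p₂ with components (cos φ cos λ, cos φ sin λ, sin φ).
The central angle between the endpoints is δ = arccos(p₁·p₂) ≈ 2.326 rad (133.3°).
Interpolate at f = 8/9 with slerp weights a = sin((1−f)δ)/sin δ ≈ 0.351, b = sin(fδ)/sin δ ≈ 1.207.
p = a·p₁ + b·p₂ ≈ (-0.046, -0.605, 0.795); φ = arcsin(p_z) ≈ 52.66°, λ = atan2(p_y, p_x) ≈ -94.33°.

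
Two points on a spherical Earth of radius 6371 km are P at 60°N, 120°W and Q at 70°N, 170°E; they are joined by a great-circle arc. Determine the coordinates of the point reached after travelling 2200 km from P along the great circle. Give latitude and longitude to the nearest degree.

Convert each endpoint to a unit vector on the sphere (x = cos φ cos λ, y = cos φ sin λ, z = sin φ).
The central angle between the endpoints is δ = arccos(p₁·p₂) ≈ 0.511 rad (29.3°). The total great-circle distance is δ·R ≈ 0.511 × 6371 ≈ 3255 km, so the target fraction is f = 2200/3255 ≈ 0.676.
Interpolate at f ≈ 0.676 with slerp weights a = sin((1−f)δ)/sin δ ≈ 0.337, b = sin(fδ)/sin δ ≈ 0.692.
p = a·p₁ + b·p₂ ≈ (-0.317, -0.105, 0.942); φ = arcsin(p_z) ≈ 70.47°, λ = atan2(p_y, p_x) ≈ -161.72°.

≈ 70°N, 162°W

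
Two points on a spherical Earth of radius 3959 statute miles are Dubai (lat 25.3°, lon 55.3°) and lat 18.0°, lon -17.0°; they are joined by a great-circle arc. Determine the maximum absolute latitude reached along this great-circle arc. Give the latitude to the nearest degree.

≈ 27°

The great circle lies in the plane with unit normal n̂ = (p₁ × p₂)/|p₁ × p₂|.
Here n̂_z ≈ -0.891; the vertex latitude is φ_max = arccos|n̂_z| ≈ 27.0°.
Check via Clairaut: cos φ_max = |cos φ₁| · sin C = cos(25.3°)·sin(80.2°) ≈ 0.891, again giving ≈ 27.0°.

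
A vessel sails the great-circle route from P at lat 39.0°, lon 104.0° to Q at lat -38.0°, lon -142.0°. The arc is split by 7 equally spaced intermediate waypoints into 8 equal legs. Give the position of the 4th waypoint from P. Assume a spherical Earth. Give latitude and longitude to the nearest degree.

≈ lat 1°, lon 162°

The haversine formula gives a central angle δ ≈ 2.261 rad (129.5°) between the endpoints.
Interpolate at f = 4/8 with slerp weights a = sin((1−f)δ)/sin δ ≈ 1.173, b = sin(fδ)/sin δ ≈ 1.173.
p = a·p₁ + b·p₂ ≈ (-0.949, 0.315, 0.016); φ = arcsin(p_z) ≈ 0.92°, λ = atan2(p_y, p_x) ≈ 161.61°.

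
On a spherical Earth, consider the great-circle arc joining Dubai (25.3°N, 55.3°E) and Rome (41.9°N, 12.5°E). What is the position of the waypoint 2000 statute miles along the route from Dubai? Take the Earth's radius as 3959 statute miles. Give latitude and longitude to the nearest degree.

≈ 39°N, 25°E

Write both endpoints as unit vectors p₁, p₂ with components (cos φ cos λ, cos φ sin λ, sin φ).
The central angle between the endpoints is δ = arccos(p₁·p₂) ≈ 0.677 rad (38.8°). The total great-circle distance is δ·R ≈ 0.677 × 3959 ≈ 2682 mi, so the target fraction is f = 2000/2682 ≈ 0.746.
Interpolate at f ≈ 0.746 with slerp weights a = sin((1−f)δ)/sin δ ≈ 0.274, b = sin(fδ)/sin δ ≈ 0.772.
p = a·p₁ + b·p₂ ≈ (0.702, 0.328, 0.633); φ = arcsin(p_z) ≈ 39.24°, λ = atan2(p_y, p_x) ≈ 25.03°.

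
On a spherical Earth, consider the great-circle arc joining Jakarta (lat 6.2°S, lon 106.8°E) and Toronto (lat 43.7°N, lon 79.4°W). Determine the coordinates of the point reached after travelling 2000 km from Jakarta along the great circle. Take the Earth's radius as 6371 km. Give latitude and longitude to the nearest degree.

Write both endpoints as unit vectors p₁, p₂ with components (cos φ cos λ, cos φ sin λ, sin φ).
The central angle between the endpoints is δ = arccos(p₁·p₂) ≈ 2.480 rad (142.1°). The total great-circle distance is δ·R ≈ 2.480 × 6371 ≈ 15801 km, so the target fraction is f = 2000/15801 ≈ 0.127.
Interpolate at f ≈ 0.127 with slerp weights a = sin((1−f)δ)/sin δ ≈ 1.348, b = sin(fδ)/sin δ ≈ 0.503.
p = a·p₁ + b·p₂ ≈ (-0.320, 0.926, 0.202); φ = arcsin(p_z) ≈ 11.64°, λ = atan2(p_y, p_x) ≈ 109.10°.

≈ lat 12°N, lon 109°E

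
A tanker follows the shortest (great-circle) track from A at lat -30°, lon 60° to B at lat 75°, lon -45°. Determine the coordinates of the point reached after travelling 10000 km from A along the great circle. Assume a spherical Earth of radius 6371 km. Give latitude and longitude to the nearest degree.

Convert each endpoint to a unit vector on the sphere (x = cos φ cos λ, y = cos φ sin λ, z = sin φ).
The central angle between the endpoints is δ = arccos(p₁·p₂) ≈ 2.142 rad (122.8°). The total great-circle distance is δ·R ≈ 2.142 × 6371 ≈ 13649 km, so the target fraction is f = 10000/13649 ≈ 0.733.
Interpolate at f ≈ 0.733 with slerp weights a = sin((1−f)δ)/sin δ ≈ 0.644, b = sin(fδ)/sin δ ≈ 1.189.
p = a·p₁ + b·p₂ ≈ (0.497, 0.266, 0.826); φ = arcsin(p_z) ≈ 55.72°, λ = atan2(p_y, p_x) ≈ 28.15°.

≈ lat 56°, lon 28°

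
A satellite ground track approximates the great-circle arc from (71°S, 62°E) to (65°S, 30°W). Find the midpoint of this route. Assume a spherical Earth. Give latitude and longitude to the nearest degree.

The haversine formula gives a central angle δ ≈ 0.551 rad (31.6°) between the endpoints.
Interpolate at f = 1/2 with slerp weights a = sin((1−f)δ)/sin δ ≈ 0.520, b = sin(fδ)/sin δ ≈ 0.520.
p = a·p₁ + b·p₂ ≈ (0.270, 0.040, -0.962); φ = arcsin(p_z) ≈ -74.19°, λ = atan2(p_y, p_x) ≈ 8.35°.

≈ (74°S, 8°E)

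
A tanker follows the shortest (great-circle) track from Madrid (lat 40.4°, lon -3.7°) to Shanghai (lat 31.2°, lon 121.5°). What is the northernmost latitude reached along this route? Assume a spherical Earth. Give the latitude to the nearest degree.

≈ 58°

The great circle lies in the plane with unit normal n̂ = (p₁ × p₂)/|p₁ × p₂|.
Here n̂_z ≈ +0.533; the vertex latitude is φ_max = arccos|n̂_z| ≈ 57.8°.
Check via Clairaut: cos φ_max = |cos φ₁| · sin C = cos(40.4°)·sin(44.4°) ≈ 0.533, again giving ≈ 57.8°.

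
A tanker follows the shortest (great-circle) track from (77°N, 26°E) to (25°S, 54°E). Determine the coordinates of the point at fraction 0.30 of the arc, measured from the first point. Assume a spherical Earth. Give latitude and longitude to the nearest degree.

From cos δ = sin φ₁ sin φ₂ + cos φ₁ cos φ₂ cos Δλ, the central angle is δ ≈ 1.805 rad (103.4°).
Interpolate at f = 0.30 with slerp weights a = sin((1−f)δ)/sin δ ≈ 0.980, b = sin(fδ)/sin δ ≈ 0.530.
p = a·p₁ + b·p₂ ≈ (0.480, 0.485, 0.731); φ = arcsin(p_z) ≈ 46.95°, λ = atan2(p_y, p_x) ≈ 45.28°.

≈ (47°N, 45°E)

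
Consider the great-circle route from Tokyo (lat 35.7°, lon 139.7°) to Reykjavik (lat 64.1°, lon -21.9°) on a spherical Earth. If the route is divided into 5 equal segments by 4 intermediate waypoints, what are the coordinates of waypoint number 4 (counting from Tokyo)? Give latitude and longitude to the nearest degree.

≈ lat 79°, lon -1°

The haversine formula gives a central angle δ ≈ 1.381 rad (79.1°) between the endpoints.
Interpolate at f = 4/5 with slerp weights a = sin((1−f)δ)/sin δ ≈ 0.278, b = sin(fδ)/sin δ ≈ 0.910.
p = a·p₁ + b·p₂ ≈ (0.197, -0.002, 0.980); φ = arcsin(p_z) ≈ 78.66°, λ = atan2(p_y, p_x) ≈ -0.68°.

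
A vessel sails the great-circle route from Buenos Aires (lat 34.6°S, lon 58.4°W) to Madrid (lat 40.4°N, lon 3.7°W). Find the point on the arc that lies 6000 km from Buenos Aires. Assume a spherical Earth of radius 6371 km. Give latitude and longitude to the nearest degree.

≈ lat 11°N, lon 28°W

The haversine formula gives a central angle δ ≈ 1.577 rad (90.3°) between the endpoints. The total great-circle distance is δ·R ≈ 1.577 × 6371 ≈ 10045 km, so the target fraction is f = 6000/10045 ≈ 0.597.
Interpolate at f ≈ 0.597 with slerp weights a = sin((1−f)δ)/sin δ ≈ 0.593, b = sin(fδ)/sin δ ≈ 0.809.
p = a·p₁ + b·p₂ ≈ (0.870, -0.456, 0.187); φ = arcsin(p_z) ≈ 10.80°, λ = atan2(p_y, p_x) ≈ -27.63°.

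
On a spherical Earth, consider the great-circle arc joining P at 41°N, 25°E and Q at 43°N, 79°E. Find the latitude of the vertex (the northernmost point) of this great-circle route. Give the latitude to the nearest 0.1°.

The great circle lies in the plane with unit normal n̂ = (p₁ × p₂)/|p₁ × p₂|.
Here n̂_z ≈ +0.702; the vertex latitude is φ_max = arccos|n̂_z| ≈ 45.4°.
Check via Clairaut: cos φ_max = |cos φ₁| · sin C = cos(41.0°)·sin(68.5°) ≈ 0.702, again giving ≈ 45.4°.

≈ 45.4°N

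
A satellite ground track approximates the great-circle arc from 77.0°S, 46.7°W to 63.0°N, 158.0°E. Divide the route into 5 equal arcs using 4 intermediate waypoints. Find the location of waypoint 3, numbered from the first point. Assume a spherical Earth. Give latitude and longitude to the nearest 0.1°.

≈ 1.2°S, 176.0°E

The haversine formula gives a central angle δ ≈ 2.861 rad (163.9°) between the endpoints.
Interpolate at f = 3/5 with slerp weights a = sin((1−f)δ)/sin δ ≈ 3.290, b = sin(fδ)/sin δ ≈ 3.575.
p = a·p₁ + b·p₂ ≈ (-0.997, 0.069, -0.020); φ = arcsin(p_z) ≈ -1.17°, λ = atan2(p_y, p_x) ≈ 176.02°.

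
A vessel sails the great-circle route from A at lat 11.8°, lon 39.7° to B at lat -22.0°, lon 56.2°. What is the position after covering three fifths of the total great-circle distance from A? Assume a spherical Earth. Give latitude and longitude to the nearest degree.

≈ lat -9°, lon 49°

Convert each endpoint to a unit vector on the sphere (x = cos φ cos λ, y = cos φ sin λ, z = sin φ).
The central angle between the endpoints is δ = arccos(p₁·p₂) ≈ 0.654 rad (37.5°).
Interpolate at f = 3/5 with slerp weights a = sin((1−f)δ)/sin δ ≈ 0.425, b = sin(fδ)/sin δ ≈ 0.629.
p = a·p₁ + b·p₂ ≈ (0.644, 0.750, -0.149); φ = arcsin(p_z) ≈ -8.54°, λ = atan2(p_y, p_x) ≈ 49.34°.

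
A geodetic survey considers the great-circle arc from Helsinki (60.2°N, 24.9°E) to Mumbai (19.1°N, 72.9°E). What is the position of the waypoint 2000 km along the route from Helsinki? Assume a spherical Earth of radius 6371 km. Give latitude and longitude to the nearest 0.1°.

The haversine formula gives a central angle δ ≈ 0.930 rad (53.3°) between the endpoints. The total great-circle distance is δ·R ≈ 0.930 × 6371 ≈ 5922 km, so the target fraction is f = 2000/5922 ≈ 0.338.
Interpolate at f ≈ 0.338 with slerp weights a = sin((1−f)δ)/sin δ ≈ 0.721, b = sin(fδ)/sin δ ≈ 0.385.
p = a·p₁ + b·p₂ ≈ (0.432, 0.499, 0.751); φ = arcsin(p_z) ≈ 48.71°, λ = atan2(p_y, p_x) ≈ 49.11°.

≈ (48.7°N, 49.1°E)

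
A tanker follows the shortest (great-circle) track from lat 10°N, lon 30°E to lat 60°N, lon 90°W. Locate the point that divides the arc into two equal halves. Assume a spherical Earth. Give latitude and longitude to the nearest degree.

Convert each endpoint to a unit vector on the sphere (x = cos φ cos λ, y = cos φ sin λ, z = sin φ).
The central angle between the endpoints is δ = arccos(p₁·p₂) ≈ 1.667 rad (95.5°).
Interpolate at f = 1/2 with slerp weights a = sin((1−f)δ)/sin δ ≈ 0.744, b = sin(fδ)/sin δ ≈ 0.744.
p = a·p₁ + b·p₂ ≈ (0.634, -0.006, 0.773); φ = arcsin(p_z) ≈ 50.64°, λ = atan2(p_y, p_x) ≈ -0.51°.

≈ lat 51°N, lon 1°W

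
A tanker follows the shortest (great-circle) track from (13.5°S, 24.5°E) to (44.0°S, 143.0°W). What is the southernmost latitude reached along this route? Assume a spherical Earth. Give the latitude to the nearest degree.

≈ 80°S

The great circle lies in the plane with unit normal n̂ = (p₁ × p₂)/|p₁ × p₂|.
Here n̂_z ≈ -0.177; the vertex latitude is φ_max = arccos|n̂_z| ≈ 79.8°.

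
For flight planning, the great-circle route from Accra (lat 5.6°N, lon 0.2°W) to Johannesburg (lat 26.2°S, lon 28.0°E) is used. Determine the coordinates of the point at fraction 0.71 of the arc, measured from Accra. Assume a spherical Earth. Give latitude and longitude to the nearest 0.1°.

≈ lat 17.3°S, lon 19.1°E

Convert each endpoint to a unit vector on the sphere (x = cos φ cos λ, y = cos φ sin λ, z = sin φ).
The central angle between the endpoints is δ = arccos(p₁·p₂) ≈ 0.732 rad (41.9°).
Interpolate at f = 0.71 with slerp weights a = sin((1−f)δ)/sin δ ≈ 0.315, b = sin(fδ)/sin δ ≈ 0.743.
p = a·p₁ + b·p₂ ≈ (0.902, 0.312, -0.297); φ = arcsin(p_z) ≈ -17.30°, λ = atan2(p_y, p_x) ≈ 19.07°.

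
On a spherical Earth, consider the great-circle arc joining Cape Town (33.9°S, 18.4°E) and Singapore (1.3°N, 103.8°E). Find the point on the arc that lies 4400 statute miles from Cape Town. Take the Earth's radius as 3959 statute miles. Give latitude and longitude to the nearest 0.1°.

≈ 11.5°S, 84.3°E

The haversine formula gives a central angle δ ≈ 1.517 rad (86.9°) between the endpoints. The total great-circle distance is δ·R ≈ 1.517 × 3959 ≈ 6005 mi, so the target fraction is f = 4400/6005 ≈ 0.733.
Interpolate at f ≈ 0.733 with slerp weights a = sin((1−f)δ)/sin δ ≈ 0.395, b = sin(fδ)/sin δ ≈ 0.898.
p = a·p₁ + b·p₂ ≈ (0.097, 0.975, -0.200); φ = arcsin(p_z) ≈ -11.53°, λ = atan2(p_y, p_x) ≈ 84.31°.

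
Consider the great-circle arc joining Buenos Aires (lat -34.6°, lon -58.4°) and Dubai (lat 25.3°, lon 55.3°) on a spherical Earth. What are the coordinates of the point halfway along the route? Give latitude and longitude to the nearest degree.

Write both endpoints as unit vectors p₁, p₂ with components (cos φ cos λ, cos φ sin λ, sin φ).
The central angle between the endpoints is δ = arccos(p₁·p₂) ≈ 2.143 rad (122.8°).
Interpolate at f = 1/2 with slerp weights a = sin((1−f)δ)/sin δ ≈ 1.045, b = sin(fδ)/sin δ ≈ 1.045.
p = a·p₁ + b·p₂ ≈ (0.988, 0.044, -0.147); φ = arcsin(p_z) ≈ -8.44°, λ = atan2(p_y, p_x) ≈ 2.55°.

≈ lat -8°, lon 3°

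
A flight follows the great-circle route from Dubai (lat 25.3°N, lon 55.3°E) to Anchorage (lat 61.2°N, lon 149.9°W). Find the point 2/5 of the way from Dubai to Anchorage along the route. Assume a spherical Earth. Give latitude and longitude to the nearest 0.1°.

From cos δ = sin φ₁ sin φ₂ + cos φ₁ cos φ₂ cos Δλ, the central angle is δ ≈ 1.590 rad (91.1°).
Interpolate at f = 2/5 with slerp weights a = sin((1−f)δ)/sin δ ≈ 0.816, b = sin(fδ)/sin δ ≈ 0.594.
p = a·p₁ + b·p₂ ≈ (0.172, 0.463, 0.869); φ = arcsin(p_z) ≈ 60.40°, λ = atan2(p_y, p_x) ≈ 69.58°.

≈ lat 60.4°N, lon 69.6°E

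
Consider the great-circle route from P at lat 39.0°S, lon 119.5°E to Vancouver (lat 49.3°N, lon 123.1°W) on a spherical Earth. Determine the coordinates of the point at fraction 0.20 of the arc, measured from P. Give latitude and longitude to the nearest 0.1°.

Convert each endpoint to a unit vector on the sphere (x = cos φ cos λ, y = cos φ sin λ, z = sin φ).
The central angle between the endpoints is δ = arccos(p₁·p₂) ≈ 2.361 rad (135.3°).
Interpolate at f = 0.20 with slerp weights a = sin((1−f)δ)/sin δ ≈ 1.350, b = sin(fδ)/sin δ ≈ 0.646.
p = a·p₁ + b·p₂ ≈ (-0.747, 0.560, -0.359); φ = arcsin(p_z) ≈ -21.07°, λ = atan2(p_y, p_x) ≈ 143.13°.

≈ lat 21.1°S, lon 143.1°E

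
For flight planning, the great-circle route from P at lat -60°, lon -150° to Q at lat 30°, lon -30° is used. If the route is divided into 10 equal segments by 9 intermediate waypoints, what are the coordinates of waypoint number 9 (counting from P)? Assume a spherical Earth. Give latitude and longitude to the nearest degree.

≈ lat 19°, lon -38°

The haversine formula gives a central angle δ ≈ 2.278 rad (130.5°) between the endpoints.
Interpolate at f = 9/10 with slerp weights a = sin((1−f)δ)/sin δ ≈ 0.297, b = sin(fδ)/sin δ ≈ 1.167.
p = a·p₁ + b·p₂ ≈ (0.747, -0.580, 0.326); φ = arcsin(p_z) ≈ 19.05°, λ = atan2(p_y, p_x) ≈ -37.82°.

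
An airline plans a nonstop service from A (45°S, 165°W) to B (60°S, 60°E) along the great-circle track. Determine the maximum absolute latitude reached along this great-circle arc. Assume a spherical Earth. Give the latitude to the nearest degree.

The great circle lies in the plane with unit normal n̂ = (p₁ × p₂)/|p₁ × p₂|.
Here n̂_z ≈ -0.268; the vertex latitude is φ_max = arccos|n̂_z| ≈ 74.4°.
Check via Clairaut: cos φ_max = |cos φ₁| · sin C = cos(45.0°)·sin(157.7°) ≈ 0.268, again giving ≈ 74.4°.

≈ 74°S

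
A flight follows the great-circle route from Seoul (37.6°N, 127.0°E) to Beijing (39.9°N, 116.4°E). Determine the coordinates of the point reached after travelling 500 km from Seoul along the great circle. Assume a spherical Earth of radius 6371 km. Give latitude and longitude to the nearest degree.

≈ 39°N, 122°E

Write both endpoints as unit vectors p₁, p₂ with components (cos φ cos λ, cos φ sin λ, sin φ).
The central angle between the endpoints is δ = arccos(p₁·p₂) ≈ 0.150 rad (8.6°). The total great-circle distance is δ·R ≈ 0.150 × 6371 ≈ 953 km, so the target fraction is f = 500/953 ≈ 0.524.
Interpolate at f ≈ 0.524 with slerp weights a = sin((1−f)δ)/sin δ ≈ 0.477, b = sin(fδ)/sin δ ≈ 0.526.
p = a·p₁ + b·p₂ ≈ (-0.407, 0.663, 0.628); φ = arcsin(p_z) ≈ 38.93°, λ = atan2(p_y, p_x) ≈ 121.53°.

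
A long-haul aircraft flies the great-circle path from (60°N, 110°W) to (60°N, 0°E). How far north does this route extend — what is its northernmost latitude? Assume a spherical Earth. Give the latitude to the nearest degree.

The great circle lies in the plane with unit normal n̂ = (p₁ × p₂)/|p₁ × p₂|.
Here n̂_z ≈ +0.314; the vertex latitude is φ_max = arccos|n̂_z| ≈ 71.7°.
Check via Clairaut: cos φ_max = |cos φ₁| · sin C = cos(60.0°)·sin(39.0°) ≈ 0.314, again giving ≈ 71.7°.

≈ 72°N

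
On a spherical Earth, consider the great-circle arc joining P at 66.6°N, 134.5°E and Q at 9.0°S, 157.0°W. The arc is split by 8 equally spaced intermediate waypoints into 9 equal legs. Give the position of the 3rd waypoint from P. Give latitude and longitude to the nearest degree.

≈ 46°N, 176°E

Convert each endpoint to a unit vector on the sphere (x = cos φ cos λ, y = cos φ sin λ, z = sin φ).
The central angle between the endpoints is δ = arccos(p₁·p₂) ≈ 1.571 rad (90.0°).
Interpolate at f = 3/9 with slerp weights a = sin((1−f)δ)/sin δ ≈ 0.866, b = sin(fδ)/sin δ ≈ 0.500.
p = a·p₁ + b·p₂ ≈ (-0.696, 0.052, 0.717); φ = arcsin(p_z) ≈ 45.77°, λ = atan2(p_y, p_x) ≈ 175.70°.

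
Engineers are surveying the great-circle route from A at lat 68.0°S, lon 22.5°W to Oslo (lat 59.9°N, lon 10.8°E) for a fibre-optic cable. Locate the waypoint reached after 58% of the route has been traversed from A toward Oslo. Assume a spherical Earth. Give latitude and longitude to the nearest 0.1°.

Write both endpoints as unit vectors p₁, p₂ with components (cos φ cos λ, cos φ sin λ, sin φ).
The central angle between the endpoints is δ = arccos(p₁·p₂) ≈ 2.272 rad (130.2°).
Interpolate at f = 0.58 with slerp weights a = sin((1−f)δ)/sin δ ≈ 1.068, b = sin(fδ)/sin δ ≈ 1.267.
p = a·p₁ + b·p₂ ≈ (0.994, -0.034, 0.106); φ = arcsin(p_z) ≈ 6.10°, λ = atan2(p_y, p_x) ≈ -1.96°.

≈ lat 6.1°N, lon 2.0°W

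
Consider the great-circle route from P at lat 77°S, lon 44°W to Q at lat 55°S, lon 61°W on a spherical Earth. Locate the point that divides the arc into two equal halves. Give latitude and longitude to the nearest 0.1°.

≈ lat 66.2°S, lon 56.2°W

Write both endpoints as unit vectors p₁, p₂ with components (cos φ cos λ, cos φ sin λ, sin φ).
The central angle between the endpoints is δ = arccos(p₁·p₂) ≈ 0.399 rad (22.8°).
Interpolate at f = 1/2 with slerp weights a = sin((1−f)δ)/sin δ ≈ 0.510, b = sin(fδ)/sin δ ≈ 0.510.
p = a·p₁ + b·p₂ ≈ (0.224, -0.336, -0.915); φ = arcsin(p_z) ≈ -66.19°, λ = atan2(p_y, p_x) ≈ -56.23°.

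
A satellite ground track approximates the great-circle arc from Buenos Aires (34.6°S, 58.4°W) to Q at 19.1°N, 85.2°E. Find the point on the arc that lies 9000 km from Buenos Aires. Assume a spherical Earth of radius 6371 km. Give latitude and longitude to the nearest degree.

≈ 18°S, 33°E

Write both endpoints as unit vectors p₁, p₂ with components (cos φ cos λ, cos φ sin λ, sin φ).
The central angle between the endpoints is δ = arccos(p₁·p₂) ≈ 2.518 rad (144.3°). The total great-circle distance is δ·R ≈ 2.518 × 6371 ≈ 16043 km, so the target fraction is f = 9000/16043 ≈ 0.561.
Interpolate at f ≈ 0.561 with slerp weights a = sin((1−f)δ)/sin δ ≈ 1.531, b = sin(fδ)/sin δ ≈ 1.691.
p = a·p₁ + b·p₂ ≈ (0.794, 0.520, -0.316); φ = arcsin(p_z) ≈ -18.41°, λ = atan2(p_y, p_x) ≈ 33.20°.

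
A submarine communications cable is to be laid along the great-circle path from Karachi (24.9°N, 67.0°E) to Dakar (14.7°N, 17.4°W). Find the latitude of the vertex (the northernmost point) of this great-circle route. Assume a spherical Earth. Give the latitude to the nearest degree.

≈ 27°N

The great circle lies in the plane with unit normal n̂ = (p₁ × p₂)/|p₁ × p₂|.
Here n̂_z ≈ -0.890; the vertex latitude is φ_max = arccos|n̂_z| ≈ 27.2°.
Check via Clairaut: cos φ_max = |cos φ₁| · sin C = cos(24.9°)·sin(78.8°) ≈ 0.890, again giving ≈ 27.2°.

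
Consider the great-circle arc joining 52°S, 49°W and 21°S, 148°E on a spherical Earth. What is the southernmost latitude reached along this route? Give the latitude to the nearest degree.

The great circle lies in the plane with unit normal n̂ = (p₁ × p₂)/|p₁ × p₂|.
Here n̂_z ≈ -0.174; the vertex latitude is φ_max = arccos|n̂_z| ≈ 80.0°.

≈ 80°S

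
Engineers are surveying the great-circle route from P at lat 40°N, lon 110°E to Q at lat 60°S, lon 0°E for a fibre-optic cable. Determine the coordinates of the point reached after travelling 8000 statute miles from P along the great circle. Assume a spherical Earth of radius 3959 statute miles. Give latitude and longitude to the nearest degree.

≈ lat 54°S, lon 31°E

The haversine formula gives a central angle δ ≈ 2.329 rad (133.4°) between the endpoints. The total great-circle distance is δ·R ≈ 2.329 × 3959 ≈ 9221 mi, so the target fraction is f = 8000/9221 ≈ 0.868.
Interpolate at f ≈ 0.868 with slerp weights a = sin((1−f)δ)/sin δ ≈ 0.418, b = sin(fδ)/sin δ ≈ 1.240.
p = a·p₁ + b·p₂ ≈ (0.511, 0.301, -0.805); φ = arcsin(p_z) ≈ -53.65°, λ = atan2(p_y, p_x) ≈ 30.51°.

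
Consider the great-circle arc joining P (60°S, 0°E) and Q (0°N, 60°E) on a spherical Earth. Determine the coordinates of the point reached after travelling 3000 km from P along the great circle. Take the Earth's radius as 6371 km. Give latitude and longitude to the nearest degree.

≈ (42°S, 33°E)

From cos δ = sin φ₁ sin φ₂ + cos φ₁ cos φ₂ cos Δλ, the central angle is δ ≈ 1.318 rad (75.5°). The total great-circle distance is δ·R ≈ 1.318 × 6371 ≈ 8398 km, so the target fraction is f = 3000/8398 ≈ 0.357.
Interpolate at f ≈ 0.357 with slerp weights a = sin((1−f)δ)/sin δ ≈ 0.774, b = sin(fδ)/sin δ ≈ 0.469.
p = a·p₁ + b·p₂ ≈ (0.621, 0.406, -0.670); φ = arcsin(p_z) ≈ -42.09°, λ = atan2(p_y, p_x) ≈ 33.15°.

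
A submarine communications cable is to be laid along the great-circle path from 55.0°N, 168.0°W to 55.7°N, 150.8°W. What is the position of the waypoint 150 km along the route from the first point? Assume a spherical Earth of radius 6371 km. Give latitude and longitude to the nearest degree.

≈ 55°N, 166°W

Write both endpoints as unit vectors p₁, p₂ with components (cos φ cos λ, cos φ sin λ, sin φ).
The central angle between the endpoints is δ = arccos(p₁·p₂) ≈ 0.171 rad (9.8°). The total great-circle distance is δ·R ≈ 0.171 × 6371 ≈ 1087 km, so the target fraction is f = 150/1087 ≈ 0.138.
Interpolate at f ≈ 0.138 with slerp weights a = sin((1−f)δ)/sin δ ≈ 0.863, b = sin(fδ)/sin δ ≈ 0.139.
p = a·p₁ + b·p₂ ≈ (-0.552, -0.141, 0.822); φ = arcsin(p_z) ≈ 55.24°, λ = atan2(p_y, p_x) ≈ -165.68°.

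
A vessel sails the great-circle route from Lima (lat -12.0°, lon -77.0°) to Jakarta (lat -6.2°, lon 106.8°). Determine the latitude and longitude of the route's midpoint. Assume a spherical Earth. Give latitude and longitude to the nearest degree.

Convert each endpoint to a unit vector on the sphere (x = cos φ cos λ, y = cos φ sin λ, z = sin φ).
The central angle between the endpoints is δ = arccos(p₁·p₂) ≈ 2.817 rad (161.4°).
Interpolate at f = 1/2 with slerp weights a = sin((1−f)δ)/sin δ ≈ 3.096, b = sin(fδ)/sin δ ≈ 3.096.
p = a·p₁ + b·p₂ ≈ (-0.208, -0.004, -0.978); φ = arcsin(p_z) ≈ -77.97°, λ = atan2(p_y, p_x) ≈ -178.84°.

≈ lat -78°, lon -179°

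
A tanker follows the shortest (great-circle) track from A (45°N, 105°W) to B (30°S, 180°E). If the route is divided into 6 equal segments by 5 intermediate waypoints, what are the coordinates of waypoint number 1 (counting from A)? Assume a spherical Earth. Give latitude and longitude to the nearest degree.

≈ (35°N, 123°W)

Write both endpoints as unit vectors p₁, p₂ with components (cos φ cos λ, cos φ sin λ, sin φ).
The central angle between the endpoints is δ = arccos(p₁·p₂) ≈ 1.767 rad (101.2°).
Interpolate at f = 1/6 with slerp weights a = sin((1−f)δ)/sin δ ≈ 1.015, b = sin(fδ)/sin δ ≈ 0.296.
p = a·p₁ + b·p₂ ≈ (-0.442, -0.693, 0.569); φ = arcsin(p_z) ≈ 34.72°, λ = atan2(p_y, p_x) ≈ -122.53°.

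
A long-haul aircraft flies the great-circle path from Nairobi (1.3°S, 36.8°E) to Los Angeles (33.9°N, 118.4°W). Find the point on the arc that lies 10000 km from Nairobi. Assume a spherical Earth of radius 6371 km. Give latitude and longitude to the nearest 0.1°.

≈ (57.2°N, 51.1°W)

Write both endpoints as unit vectors p₁, p₂ with components (cos φ cos λ, cos φ sin λ, sin φ).
The central angle between the endpoints is δ = arccos(p₁·p₂) ≈ 2.443 rad (140.0°). The total great-circle distance is δ·R ≈ 2.443 × 6371 ≈ 15566 km, so the target fraction is f = 10000/15566 ≈ 0.642.
Interpolate at f ≈ 0.642 with slerp weights a = sin((1−f)δ)/sin δ ≈ 1.192, b = sin(fδ)/sin δ ≈ 1.555.
p = a·p₁ + b·p₂ ≈ (0.341, -0.421, 0.840); φ = arcsin(p_z) ≈ 57.19°, λ = atan2(p_y, p_x) ≈ -51.06°.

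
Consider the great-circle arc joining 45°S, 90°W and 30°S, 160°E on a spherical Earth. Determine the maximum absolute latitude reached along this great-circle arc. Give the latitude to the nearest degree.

The great circle lies in the plane with unit normal n̂ = (p₁ × p₂)/|p₁ × p₂|.
Here n̂_z ≈ -0.582; the vertex latitude is φ_max = arccos|n̂_z| ≈ 54.4°.

≈ 54°S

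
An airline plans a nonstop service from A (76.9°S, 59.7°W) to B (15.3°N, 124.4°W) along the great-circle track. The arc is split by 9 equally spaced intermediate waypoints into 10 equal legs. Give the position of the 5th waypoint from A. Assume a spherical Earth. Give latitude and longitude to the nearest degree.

≈ (33°S, 113°W)

Write both endpoints as unit vectors p₁, p₂ with components (cos φ cos λ, cos φ sin λ, sin φ).
The central angle between the endpoints is δ = arccos(p₁·p₂) ≈ 1.735 rad (99.4°).
Interpolate at f = 5/10 with slerp weights a = sin((1−f)δ)/sin δ ≈ 0.773, b = sin(fδ)/sin δ ≈ 0.773.
p = a·p₁ + b·p₂ ≈ (-0.333, -0.767, -0.549); φ = arcsin(p_z) ≈ -33.30°, λ = atan2(p_y, p_x) ≈ -113.47°.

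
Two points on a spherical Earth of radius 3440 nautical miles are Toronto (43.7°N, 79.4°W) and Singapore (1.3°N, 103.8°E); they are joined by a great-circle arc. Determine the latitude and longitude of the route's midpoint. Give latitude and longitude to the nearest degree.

≈ 69°N, 112°E

Convert each endpoint to a unit vector on the sphere (x = cos φ cos λ, y = cos φ sin λ, z = sin φ).
The central angle between the endpoints is δ = arccos(p₁·p₂) ≈ 2.355 rad (134.9°).
Interpolate at f = 1/2 with slerp weights a = sin((1−f)δ)/sin δ ≈ 1.304, b = sin(fδ)/sin δ ≈ 1.304.
p = a·p₁ + b·p₂ ≈ (-0.138, 0.339, 0.931); φ = arcsin(p_z) ≈ 68.52°, λ = atan2(p_y, p_x) ≈ 112.06°.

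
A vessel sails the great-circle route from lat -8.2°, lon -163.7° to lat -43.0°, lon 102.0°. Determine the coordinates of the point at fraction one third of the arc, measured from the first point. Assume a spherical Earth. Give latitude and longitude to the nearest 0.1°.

≈ lat -27.0°, lon 172.8°

Write both endpoints as unit vectors p₁, p₂ with components (cos φ cos λ, cos φ sin λ, sin φ).
The central angle between the endpoints is δ = arccos(p₁·p₂) ≈ 1.528 rad (87.5°).
Interpolate at f = 1/3 with slerp weights a = sin((1−f)δ)/sin δ ≈ 0.852, b = sin(fδ)/sin δ ≈ 0.488.
p = a·p₁ + b·p₂ ≈ (-0.884, 0.112, -0.454); φ = arcsin(p_z) ≈ -27.02°, λ = atan2(p_y, p_x) ≈ 172.75°.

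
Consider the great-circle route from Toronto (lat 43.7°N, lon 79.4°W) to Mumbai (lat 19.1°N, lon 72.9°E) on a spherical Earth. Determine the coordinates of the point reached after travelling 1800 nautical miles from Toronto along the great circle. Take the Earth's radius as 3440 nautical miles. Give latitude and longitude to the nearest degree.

Write both endpoints as unit vectors p₁, p₂ with components (cos φ cos λ, cos φ sin λ, sin φ).
The central angle between the endpoints is δ = arccos(p₁·p₂) ≈ 1.959 rad (112.3°). The total great-circle distance is δ·R ≈ 1.959 × 3440 ≈ 6740 nmi, so the target fraction is f = 1800/6740 ≈ 0.267.
Interpolate at f ≈ 0.267 with slerp weights a = sin((1−f)δ)/sin δ ≈ 1.071, b = sin(fδ)/sin δ ≈ 0.540.
p = a·p₁ + b·p₂ ≈ (0.292, -0.273, 0.916); φ = arcsin(p_z) ≈ 66.41°, λ = atan2(p_y, p_x) ≈ -43.06°.

≈ lat 66°N, lon 43°W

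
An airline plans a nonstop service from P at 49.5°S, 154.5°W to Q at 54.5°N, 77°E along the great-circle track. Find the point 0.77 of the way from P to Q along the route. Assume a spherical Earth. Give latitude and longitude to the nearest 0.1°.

≈ 37.1°N, 120.4°E

Write both endpoints as unit vectors p₁, p₂ with components (cos φ cos λ, cos φ sin λ, sin φ).
The central angle between the endpoints is δ = arccos(p₁·p₂) ≈ 2.594 rad (148.6°).
Interpolate at f = 0.77 with slerp weights a = sin((1−f)δ)/sin δ ≈ 1.079, b = sin(fδ)/sin δ ≈ 1.749.
p = a·p₁ + b·p₂ ≈ (-0.404, 0.688, 0.603); φ = arcsin(p_z) ≈ 37.08°, λ = atan2(p_y, p_x) ≈ 120.45°.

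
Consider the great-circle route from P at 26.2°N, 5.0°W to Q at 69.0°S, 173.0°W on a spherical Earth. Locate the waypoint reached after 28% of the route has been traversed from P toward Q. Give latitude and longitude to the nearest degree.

Write both endpoints as unit vectors p₁, p₂ with components (cos φ cos λ, cos φ sin λ, sin φ).
The central angle between the endpoints is δ = arccos(p₁·p₂) ≈ 2.384 rad (136.6°).
Interpolate at f = 0.28 with slerp weights a = sin((1−f)δ)/sin δ ≈ 1.440, b = sin(fδ)/sin δ ≈ 0.901.
p = a·p₁ + b·p₂ ≈ (0.967, -0.152, -0.206); φ = arcsin(p_z) ≈ -11.86°, λ = atan2(p_y, p_x) ≈ -8.93°.

≈ 12°S, 9°W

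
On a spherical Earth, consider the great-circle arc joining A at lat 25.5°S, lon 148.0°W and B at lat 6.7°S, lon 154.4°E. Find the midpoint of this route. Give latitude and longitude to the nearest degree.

The haversine formula gives a central angle δ ≈ 1.012 rad (58.0°) between the endpoints.
Interpolate at f = 1/2 with slerp weights a = sin((1−f)δ)/sin δ ≈ 0.572, b = sin(fδ)/sin δ ≈ 0.572.
p = a·p₁ + b·p₂ ≈ (-0.949, -0.028, -0.313); φ = arcsin(p_z) ≈ -18.22°, λ = atan2(p_y, p_x) ≈ -178.30°.

≈ lat 18°S, lon 178°W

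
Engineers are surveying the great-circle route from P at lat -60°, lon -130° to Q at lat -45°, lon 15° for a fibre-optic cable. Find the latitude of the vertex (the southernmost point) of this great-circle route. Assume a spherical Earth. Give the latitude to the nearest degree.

The great circle lies in the plane with unit normal n̂ = (p₁ × p₂)/|p₁ × p₂|.
Here n̂_z ≈ +0.214; the vertex latitude is φ_max = arccos|n̂_z| ≈ 77.6°.
Check via Clairaut: cos φ_max = |cos φ₁| · sin C = cos(60.0°)·sin(154.6°) ≈ 0.214, again giving ≈ 77.6°.

≈ -78°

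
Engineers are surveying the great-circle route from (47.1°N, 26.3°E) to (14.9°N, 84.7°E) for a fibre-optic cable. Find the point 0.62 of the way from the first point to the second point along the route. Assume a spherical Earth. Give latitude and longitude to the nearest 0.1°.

The haversine formula gives a central angle δ ≈ 1.009 rad (57.8°) between the endpoints.
Interpolate at f = 0.62 with slerp weights a = sin((1−f)δ)/sin δ ≈ 0.442, b = sin(fδ)/sin δ ≈ 0.692.
p = a·p₁ + b·p₂ ≈ (0.331, 0.799, 0.502); φ = arcsin(p_z) ≈ 30.11°, λ = atan2(p_y, p_x) ≈ 67.47°.

≈ (30.1°N, 67.5°E)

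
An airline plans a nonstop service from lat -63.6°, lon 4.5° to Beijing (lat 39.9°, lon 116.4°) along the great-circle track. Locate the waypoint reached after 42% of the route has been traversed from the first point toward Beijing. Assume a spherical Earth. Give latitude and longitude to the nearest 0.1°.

Convert each endpoint to a unit vector on the sphere (x = cos φ cos λ, y = cos φ sin λ, z = sin φ).
The central angle between the endpoints is δ = arccos(p₁·p₂) ≈ 2.349 rad (134.6°).
Interpolate at f = 0.42 with slerp weights a = sin((1−f)δ)/sin δ ≈ 1.373, b = sin(fδ)/sin δ ≈ 1.171.
p = a·p₁ + b·p₂ ≈ (0.209, 0.852, -0.479); φ = arcsin(p_z) ≈ -28.62°, λ = atan2(p_y, p_x) ≈ 76.20°.

≈ lat -28.6°, lon 76.2°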